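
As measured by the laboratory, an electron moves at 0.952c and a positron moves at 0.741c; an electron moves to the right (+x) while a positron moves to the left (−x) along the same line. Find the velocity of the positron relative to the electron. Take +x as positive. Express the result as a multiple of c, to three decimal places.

-0.993c

β_A = 0.952, β_B = -0.741.
Transform to A's frame with the inverse velocity-addition law: u' = (u − v)/(1 − uv/c²), taking u = β_B and v = β_A.
u' = (-0.741 − 0.952) / (1 − (0.952)(-0.741)) = -1.6930/1.7054 = -0.9927.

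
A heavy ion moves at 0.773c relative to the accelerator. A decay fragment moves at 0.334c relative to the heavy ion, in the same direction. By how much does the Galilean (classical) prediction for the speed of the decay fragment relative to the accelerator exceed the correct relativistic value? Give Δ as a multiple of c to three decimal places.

Galilean: u_cl = 0.334 + 0.773 = 1.1070.
Relativistic: u_rel = (0.334 + 0.773) / (1 + 0.334·0.773) = 1.1070/1.2582 = 0.8798.
Δ = 1.1070 − 0.8798 = 0.2272.
(The classical prediction exceeds c; the relativistic result does not.)

Δ = 0.227c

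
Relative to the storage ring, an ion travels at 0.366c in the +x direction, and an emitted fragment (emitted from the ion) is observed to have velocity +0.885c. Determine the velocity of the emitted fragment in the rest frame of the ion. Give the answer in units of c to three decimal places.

Invert the composition law: u' = (u − v)/(1 − uv/c²).
u' = (0.885 − 0.366) / (1 − (0.885)(0.366)) = 0.5190/0.6761 = 0.7676.

+0.768c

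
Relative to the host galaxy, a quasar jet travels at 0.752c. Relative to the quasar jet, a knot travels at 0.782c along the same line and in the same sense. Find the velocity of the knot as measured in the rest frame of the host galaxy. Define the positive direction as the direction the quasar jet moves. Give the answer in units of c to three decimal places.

0.966c

With v = 0.752 and u' = 0.782 (in units of c),
u = (u' + v)/(1 + u'v/c²):
u = (0.782 + 0.752) / (1 + 0.782·0.752) = 1.5340/1.5881 = 0.9660
(Galilean addition would give +1.534c, exceeding c.)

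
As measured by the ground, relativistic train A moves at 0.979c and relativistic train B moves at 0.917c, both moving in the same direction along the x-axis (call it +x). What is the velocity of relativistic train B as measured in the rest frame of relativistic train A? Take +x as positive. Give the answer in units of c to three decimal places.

β_A = 0.979, β_B = 0.917.
Transform to A's frame with the inverse velocity-addition law: u' = (u − v)/(1 − uv/c²), taking u = β_B and v = β_A.
u' = (0.917 − 0.979) / (1 − (0.979)(0.917)) = -0.0620/0.1023 = -0.6063.

-0.606c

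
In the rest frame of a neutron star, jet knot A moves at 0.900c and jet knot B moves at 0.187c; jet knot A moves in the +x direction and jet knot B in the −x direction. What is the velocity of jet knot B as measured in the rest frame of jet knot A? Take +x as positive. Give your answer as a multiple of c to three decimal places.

β_A = 0.900, β_B = -0.187.
Transform to A's frame with the inverse velocity-addition law: u' = (u − v)/(1 − uv/c²), taking u = β_B and v = β_A.
u' = (-0.187 − 0.900) / (1 − (0.900)(-0.187)) = -1.0870/1.1683 = -0.9304.

-0.930c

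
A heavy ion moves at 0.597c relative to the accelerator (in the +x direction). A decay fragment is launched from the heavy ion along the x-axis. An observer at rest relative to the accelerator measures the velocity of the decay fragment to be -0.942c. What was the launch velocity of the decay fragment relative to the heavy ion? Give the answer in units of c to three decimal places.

Invert the composition law: u' = (u − v)/(1 − uv/c²).
u' = (-0.942 − 0.597) / (1 − (-0.942)(0.597)) = -1.5390/1.5624 = -0.9850.

-0.985c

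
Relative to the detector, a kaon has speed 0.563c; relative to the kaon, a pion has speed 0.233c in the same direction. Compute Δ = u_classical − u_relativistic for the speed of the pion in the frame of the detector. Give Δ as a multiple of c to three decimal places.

Δ = 0.092c

Galilean: u_cl = 0.233 + 0.563 = 0.7960.
Relativistic: u_rel = (0.233 + 0.563) / (1 + 0.233·0.563) = 0.7960/1.1312 = 0.7037.
Δ = 0.7960 − 0.7037 = 0.0923.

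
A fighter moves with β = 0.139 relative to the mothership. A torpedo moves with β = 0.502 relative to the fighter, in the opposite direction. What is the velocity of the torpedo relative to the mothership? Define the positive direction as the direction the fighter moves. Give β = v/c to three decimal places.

With v = 0.139 and u' = -0.502 (in units of c),
u = (u' + v)/(1 + u'v/c²):
u = (-0.502 + 0.139) / (1 + (-0.502)·0.139) = -0.3630/0.9302 = -0.3902
(Galilean addition would give -0.363c.)

β = -0.390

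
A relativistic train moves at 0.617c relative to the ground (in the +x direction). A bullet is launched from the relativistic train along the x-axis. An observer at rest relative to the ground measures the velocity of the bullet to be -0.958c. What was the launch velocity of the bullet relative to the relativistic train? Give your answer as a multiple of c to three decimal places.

Invert the composition law: u' = (u − v)/(1 − uv/c²).
u' = (-0.958 − 0.617) / (1 − (-0.958)(0.617)) = -1.5750/1.5911 = -0.9899.

-0.990c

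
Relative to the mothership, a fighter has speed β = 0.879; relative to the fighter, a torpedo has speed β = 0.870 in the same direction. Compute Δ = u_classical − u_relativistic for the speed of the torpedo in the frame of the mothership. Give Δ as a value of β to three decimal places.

Δ = 0.758

Galilean: u_cl = 0.870 + 0.879 = 1.7490.
Relativistic: u_rel = (0.870 + 0.879) / (1 + 0.870·0.879) = 1.7490/1.7647 = 0.9911.
Δ = 1.7490 − 0.9911 = 0.7579.
(The classical prediction exceeds c; the relativistic result does not.)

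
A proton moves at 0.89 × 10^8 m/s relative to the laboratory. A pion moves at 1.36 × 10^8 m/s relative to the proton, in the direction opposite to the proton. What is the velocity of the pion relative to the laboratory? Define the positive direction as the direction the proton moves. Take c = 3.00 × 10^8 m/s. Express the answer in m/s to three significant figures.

In units of c (dividing by 3.00 × 10^8 m/s): v = 0.297, u' = -0.453.
u = (u' + v)/(1 + u'v/c²):
u = (-0.453 + 0.297) / (1 + (-0.453)·0.297) = -0.1567/0.8655 = -0.1810
Converting back: u = -0.1810 × 3.00 × 10^8 m/s.

-5.43 × 10^7 m/s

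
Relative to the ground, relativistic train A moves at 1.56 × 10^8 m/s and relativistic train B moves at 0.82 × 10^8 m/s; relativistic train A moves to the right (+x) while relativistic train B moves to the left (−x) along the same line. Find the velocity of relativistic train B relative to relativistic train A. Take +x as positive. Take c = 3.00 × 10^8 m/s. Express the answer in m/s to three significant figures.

-2.08 × 10^8 m/s

β_A = 0.520, β_B = -0.273 (dividing each by c = 3.00 × 10^8 m/s).
Transform to A's frame with the inverse velocity-addition law: u' = (u − v)/(1 − uv/c²), taking u = β_B and v = β_A.
u' = (-0.273 − 0.520) / (1 − (0.520)(-0.273)) = -0.7933/1.1421 = -0.6946.
u' = -0.6946 × 3.00 × 10^8 m/s.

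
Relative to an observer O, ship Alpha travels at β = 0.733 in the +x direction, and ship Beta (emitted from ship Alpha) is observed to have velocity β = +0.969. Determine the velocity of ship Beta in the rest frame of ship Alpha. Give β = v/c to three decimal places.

β = +0.815

Invert the composition law: u' = (u − v)/(1 − uv/c²).
u' = (0.969 − 0.733) / (1 − (0.969)(0.733)) = 0.2360/0.2897 = 0.8146.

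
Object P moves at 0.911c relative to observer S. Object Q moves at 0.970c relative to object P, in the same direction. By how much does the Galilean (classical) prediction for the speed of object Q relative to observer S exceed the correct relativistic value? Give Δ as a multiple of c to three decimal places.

Δ = 0.882c

Galilean: u_cl = 0.970 + 0.911 = 1.8810.
Relativistic: u_rel = (0.970 + 0.911) / (1 + 0.970·0.911) = 1.8810/1.8837 = 0.9986.
Δ = 1.8810 − 0.9986 = 0.8824.
(The classical prediction exceeds c; the relativistic result does not.)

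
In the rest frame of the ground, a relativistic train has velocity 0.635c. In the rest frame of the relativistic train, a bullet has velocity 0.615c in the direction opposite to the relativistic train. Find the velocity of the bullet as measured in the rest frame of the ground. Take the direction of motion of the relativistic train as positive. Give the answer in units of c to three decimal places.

With v = 0.635 and u' = -0.615 (in units of c),
u = (u' + v)/(1 + u'v/c²):
u = (-0.615 + 0.635) / (1 + (-0.615)·0.635) = 0.0200/0.6095 = 0.0328

+0.033c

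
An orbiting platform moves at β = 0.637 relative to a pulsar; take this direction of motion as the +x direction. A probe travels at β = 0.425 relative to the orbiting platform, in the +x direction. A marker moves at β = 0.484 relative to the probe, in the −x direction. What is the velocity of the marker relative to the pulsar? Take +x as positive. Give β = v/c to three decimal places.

β = +0.591

Apply u = (u' + v)/(1 + u'v/c²) successively, working outward toward the pulsar.
Start: velocity of the orbiting platform relative to the pulsar = 0.6370c.
Compose with the probe (u' = 0.425 in the orbiting platform frame): u_1 = (0.425 + 0.637) / (1 + 0.425·0.637) = 1.0620/1.2707 = 0.8357.
Compose with the marker (u' = -0.484 in the probe frame): u_2 = (-0.484 + 0.836) / (1 + (-0.484)·0.836) = 0.3517/0.5955 = 0.5907.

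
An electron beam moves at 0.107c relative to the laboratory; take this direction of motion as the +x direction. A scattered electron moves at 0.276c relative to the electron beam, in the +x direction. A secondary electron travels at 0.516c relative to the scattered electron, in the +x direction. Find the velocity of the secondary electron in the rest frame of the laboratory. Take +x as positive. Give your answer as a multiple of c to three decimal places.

0.745c

Apply u = (u' + v)/(1 + u'v/c²) successively, working outward toward the laboratory.
Start: velocity of the electron beam relative to the laboratory = 0.1070c.
Compose with the scattered electron (u' = 0.276 in the electron beam frame): u_1 = (0.276 + 0.107) / (1 + 0.276·0.107) = 0.3830/1.0295 = 0.3720.
Compose with the secondary electron (u' = 0.516 in the scattered electron frame): u_2 = (0.516 + 0.372) / (1 + 0.516·0.372) = 0.8880/1.1920 = 0.7450.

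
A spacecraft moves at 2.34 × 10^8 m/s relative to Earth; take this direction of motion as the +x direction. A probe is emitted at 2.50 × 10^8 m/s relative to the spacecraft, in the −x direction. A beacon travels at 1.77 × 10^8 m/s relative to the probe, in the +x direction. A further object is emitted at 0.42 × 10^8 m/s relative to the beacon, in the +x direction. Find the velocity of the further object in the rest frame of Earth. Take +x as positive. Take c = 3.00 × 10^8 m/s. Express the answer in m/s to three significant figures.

Apply u = (u' + v)/(1 + u'v/c²) successively, working outward toward Earth.
(Dividing each given speed by c = 3.00 × 10^8 m/s to work in units of c.)
Start: velocity of the spacecraft relative to Earth = 0.7800c.
Compose with the probe (u' = -0.833 in the spacecraft frame): u_1 = (-0.833 + 0.780) / (1 + (-0.833)·0.780) = -0.0533/0.3500 = -0.1524.
Compose with the beacon (u' = 0.590 in the probe frame): u_2 = (0.590 + (-0.152)) / (1 + 0.590·(-0.152)) = 0.4376/0.9101 = 0.4808.
Compose with the further object (u' = 0.140 in the beacon frame): u_3 = (0.140 + 0.481) / (1 + 0.140·0.481) = 0.6208/1.0673 = 0.5817.
So u = 0.5817 × 3.00 × 10^8 m/s.

+1.75 × 10^8 m/s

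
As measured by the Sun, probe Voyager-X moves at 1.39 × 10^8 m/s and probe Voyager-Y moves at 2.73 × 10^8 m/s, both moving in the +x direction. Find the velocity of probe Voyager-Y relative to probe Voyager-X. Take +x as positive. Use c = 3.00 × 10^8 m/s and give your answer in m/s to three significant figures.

+2.32 × 10^8 m/s

β_A = 0.463, β_B = 0.910 (dividing each by c = 3.00 × 10^8 m/s).
Transform to A's frame with the inverse velocity-addition law: u' = (u − v)/(1 − uv/c²), taking u = β_B and v = β_A.
u' = (0.910 − 0.463) / (1 − (0.463)(0.910)) = 0.4467/0.5784 = 0.7723.
u' = 0.7723 × 3.00 × 10^8 m/s.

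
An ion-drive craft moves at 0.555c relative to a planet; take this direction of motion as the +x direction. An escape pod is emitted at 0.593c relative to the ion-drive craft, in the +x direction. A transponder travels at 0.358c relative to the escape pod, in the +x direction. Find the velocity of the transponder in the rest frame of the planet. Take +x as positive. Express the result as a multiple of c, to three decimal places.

Apply u = (u' + v)/(1 + u'v/c²) successively, working outward toward the planet.
Start: velocity of the ion-drive craft relative to the planet = 0.5550c.
Compose with the escape pod (u' = 0.593 in the ion-drive craft frame): u_1 = (0.593 + 0.555) / (1 + 0.593·0.555) = 1.1480/1.3291 = 0.8637.
Compose with the transponder (u' = 0.358 in the escape pod frame): u_2 = (0.358 + 0.864) / (1 + 0.358·0.864) = 1.2217/1.3092 = 0.9332.

0.933c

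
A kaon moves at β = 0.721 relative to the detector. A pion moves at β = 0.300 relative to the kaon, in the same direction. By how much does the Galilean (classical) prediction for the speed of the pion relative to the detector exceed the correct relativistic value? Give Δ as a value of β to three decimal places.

Galilean: u_cl = 0.300 + 0.721 = 1.0210.
Relativistic: u_rel = (0.300 + 0.721) / (1 + 0.300·0.721) = 1.0210/1.2163 = 0.8394.
Δ = 1.0210 − 0.8394 = 0.1816.
(The classical prediction exceeds c; the relativistic result does not.)

Δ = 0.182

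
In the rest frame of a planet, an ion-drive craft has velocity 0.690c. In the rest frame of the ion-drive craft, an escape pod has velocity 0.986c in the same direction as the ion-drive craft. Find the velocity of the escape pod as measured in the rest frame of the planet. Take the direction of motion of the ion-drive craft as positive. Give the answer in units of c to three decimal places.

With v = 0.690 and u' = 0.986 (in units of c),
u = (u' + v)/(1 + u'v/c²):
u = (0.986 + 0.690) / (1 + 0.986·0.690) = 1.6760/1.6803 = 0.9974

0.997c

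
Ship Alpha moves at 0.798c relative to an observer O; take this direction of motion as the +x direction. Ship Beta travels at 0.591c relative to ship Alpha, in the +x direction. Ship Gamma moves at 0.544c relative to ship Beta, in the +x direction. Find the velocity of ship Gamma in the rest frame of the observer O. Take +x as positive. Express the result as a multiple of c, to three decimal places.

Apply u = (u' + v)/(1 + u'v/c²) successively, working outward toward the observer O.
Start: velocity of ship Alpha relative to the observer O = 0.7980c.
Compose with ship Beta (u' = 0.591 in ship Alpha frame): u_1 = (0.591 + 0.798) / (1 + 0.591·0.798) = 1.3890/1.4716 = 0.9439.
Compose with ship Gamma (u' = 0.544 in ship Beta frame): u_2 = (0.544 + 0.944) / (1 + 0.544·0.944) = 1.4879/1.5135 = 0.9831.

0.983c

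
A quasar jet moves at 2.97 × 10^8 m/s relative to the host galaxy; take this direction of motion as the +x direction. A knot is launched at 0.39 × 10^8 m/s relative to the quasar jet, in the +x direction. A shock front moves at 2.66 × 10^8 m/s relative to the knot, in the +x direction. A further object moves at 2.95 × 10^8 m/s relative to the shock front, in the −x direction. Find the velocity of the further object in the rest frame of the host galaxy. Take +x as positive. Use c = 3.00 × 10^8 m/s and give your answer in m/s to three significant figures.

Apply u = (u' + v)/(1 + u'v/c²) successively, working outward toward the host galaxy.
(Dividing each given speed by c = 3.00 × 10^8 m/s to work in units of c.)
Start: velocity of the quasar jet relative to the host galaxy = 0.9900c.
Compose with the knot (u' = 0.130 in the quasar jet frame): u_1 = (0.130 + 0.990) / (1 + 0.130·0.990) = 1.1200/1.1287 = 0.9923.
Compose with the shock front (u' = 0.887 in the knot frame): u_2 = (0.887 + 0.992) / (1 + 0.887·0.992) = 1.8790/1.8798 = 0.9995.
Compose with the further object (u' = -0.983 in the shock front frame): u_3 = (-0.983 + 1.000) / (1 + (-0.983)·1.000) = 0.0162/0.0171 = 0.9462.
So u = 0.9462 × 3.00 × 10^8 m/s.

+2.84 × 10^8 m/s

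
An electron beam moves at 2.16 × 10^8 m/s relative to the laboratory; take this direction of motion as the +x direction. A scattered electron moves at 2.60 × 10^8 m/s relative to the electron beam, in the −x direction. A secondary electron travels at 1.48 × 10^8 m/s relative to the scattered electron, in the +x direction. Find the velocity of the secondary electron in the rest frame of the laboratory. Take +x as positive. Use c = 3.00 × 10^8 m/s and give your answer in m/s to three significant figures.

+3.84 × 10^7 m/s

Apply u = (u' + v)/(1 + u'v/c²) successively, working outward toward the laboratory.
(Dividing each given speed by c = 3.00 × 10^8 m/s to work in units of c.)
Start: velocity of the electron beam relative to the laboratory = 0.7200c.
Compose with the scattered electron (u' = -0.867 in the electron beam frame): u_1 = (-0.867 + 0.720) / (1 + (-0.867)·0.720) = -0.1467/0.3760 = -0.3901.
Compose with the secondary electron (u' = 0.493 in the scattered electron frame): u_2 = (0.493 + (-0.390)) / (1 + 0.493·(-0.390)) = 0.1033/0.8076 = 0.1279.
So u = 0.1279 × 3.00 × 10^8 m/s.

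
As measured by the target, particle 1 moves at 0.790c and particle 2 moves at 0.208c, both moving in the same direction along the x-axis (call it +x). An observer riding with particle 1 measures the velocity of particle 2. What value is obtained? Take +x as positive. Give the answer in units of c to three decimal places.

-0.696c

β_A = 0.790, β_B = 0.208.
Transform to A's frame with the inverse velocity-addition law: u' = (u − v)/(1 − uv/c²), taking u = β_B and v = β_A.
u' = (0.208 − 0.790) / (1 − (0.790)(0.208)) = -0.5820/0.8357 = -0.6964.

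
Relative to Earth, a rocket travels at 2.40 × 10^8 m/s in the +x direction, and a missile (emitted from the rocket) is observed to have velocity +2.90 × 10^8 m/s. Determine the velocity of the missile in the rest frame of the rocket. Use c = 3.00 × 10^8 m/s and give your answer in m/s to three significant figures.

v = 0.800c, u = 0.967c.
Invert the composition law: u' = (u − v)/(1 − uv/c²).
u' = (0.967 − 0.800) / (1 − (0.967)(0.800)) = 0.1667/0.2267 = 0.7353.
u' = 0.7353 × 3.00 × 10^8 m/s.

+2.21 × 10^8 m/s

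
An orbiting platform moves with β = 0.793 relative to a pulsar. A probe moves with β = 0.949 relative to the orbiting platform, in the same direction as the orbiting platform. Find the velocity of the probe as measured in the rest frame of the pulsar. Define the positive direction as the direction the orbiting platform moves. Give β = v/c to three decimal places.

β = 0.994

With v = 0.793 and u' = 0.949 (in units of c),
u = (u' + v)/(1 + u'v/c²):
u = (0.949 + 0.793) / (1 + 0.949·0.793) = 1.7420/1.7526 = 0.9940
(Galilean addition would give +1.742c, exceeding c.)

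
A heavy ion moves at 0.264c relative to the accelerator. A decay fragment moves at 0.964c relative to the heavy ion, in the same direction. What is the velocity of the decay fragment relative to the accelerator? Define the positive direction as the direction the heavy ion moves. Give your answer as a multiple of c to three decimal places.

With v = 0.264 and u' = 0.964 (in units of c),
u = (u' + v)/(1 + u'v/c²):
u = (0.964 + 0.264) / (1 + 0.964·0.264) = 1.2280/1.2545 = 0.9789
(Galilean addition would give +1.228c, exceeding c.)

0.979c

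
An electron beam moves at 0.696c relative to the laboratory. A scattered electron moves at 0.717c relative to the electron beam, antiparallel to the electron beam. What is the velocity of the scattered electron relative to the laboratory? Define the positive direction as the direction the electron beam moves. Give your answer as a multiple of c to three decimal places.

-0.042c

With v = 0.696 and u' = -0.717 (in units of c),
u = (u' + v)/(1 + u'v/c²):
u = (-0.717 + 0.696) / (1 + (-0.717)·0.696) = -0.0210/0.5010 = -0.0419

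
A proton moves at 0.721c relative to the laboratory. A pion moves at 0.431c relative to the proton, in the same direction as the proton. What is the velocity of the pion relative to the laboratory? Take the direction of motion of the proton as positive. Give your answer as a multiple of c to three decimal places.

With v = 0.721 and u' = 0.431 (in units of c),
u = (u' + v)/(1 + u'v/c²):
u = (0.431 + 0.721) / (1 + 0.431·0.721) = 1.1520/1.3108 = 0.8789
(Galilean addition would give +1.152c, exceeding c.)

0.879c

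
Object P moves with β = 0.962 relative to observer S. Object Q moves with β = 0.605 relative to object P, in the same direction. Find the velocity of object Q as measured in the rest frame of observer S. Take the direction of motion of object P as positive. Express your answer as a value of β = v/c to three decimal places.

With v = 0.962 and u' = 0.605 (in units of c),
u = (u' + v)/(1 + u'v/c²):
u = (0.605 + 0.962) / (1 + 0.605·0.962) = 1.5670/1.5820 = 0.9905
(Galilean addition would give +1.567c, exceeding c.)

β = 0.991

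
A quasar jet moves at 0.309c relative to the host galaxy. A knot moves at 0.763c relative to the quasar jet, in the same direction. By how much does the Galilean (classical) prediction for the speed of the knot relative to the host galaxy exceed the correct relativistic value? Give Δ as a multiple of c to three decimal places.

Galilean: u_cl = 0.763 + 0.309 = 1.0720.
Relativistic: u_rel = (0.763 + 0.309) / (1 + 0.763·0.309) = 1.0720/1.2358 = 0.8675.
Δ = 1.0720 − 0.8675 = 0.2045.
(The classical prediction exceeds c; the relativistic result does not.)

Δ = 0.205c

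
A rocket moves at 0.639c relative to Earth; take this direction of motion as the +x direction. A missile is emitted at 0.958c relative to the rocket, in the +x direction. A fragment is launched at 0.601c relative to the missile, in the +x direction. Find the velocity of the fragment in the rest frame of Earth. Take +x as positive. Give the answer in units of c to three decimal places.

Apply u = (u' + v)/(1 + u'v/c²) successively, working outward toward Earth.
Start: velocity of the rocket relative to Earth = 0.6390c.
Compose with the missile (u' = 0.958 in the rocket frame): u_1 = (0.958 + 0.639) / (1 + 0.958·0.639) = 1.5970/1.6122 = 0.9906.
Compose with the fragment (u' = 0.601 in the missile frame): u_2 = (0.601 + 0.991) / (1 + 0.601·0.991) = 1.5916/1.5953 = 0.9976.

0.998c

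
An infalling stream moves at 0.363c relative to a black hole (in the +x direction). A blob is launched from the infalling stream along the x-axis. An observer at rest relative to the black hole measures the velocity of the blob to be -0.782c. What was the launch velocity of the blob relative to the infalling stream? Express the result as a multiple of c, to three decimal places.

Invert the composition law: u' = (u − v)/(1 − uv/c²).
u' = (-0.782 − 0.363) / (1 − (-0.782)(0.363)) = -1.1450/1.2839 = -0.8918.

-0.892c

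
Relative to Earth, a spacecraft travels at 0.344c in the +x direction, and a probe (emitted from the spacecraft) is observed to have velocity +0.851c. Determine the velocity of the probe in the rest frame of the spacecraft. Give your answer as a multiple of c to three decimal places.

Invert the composition law: u' = (u − v)/(1 − uv/c²).
u' = (0.851 − 0.344) / (1 − (0.851)(0.344)) = 0.5070/0.7073 = 0.7169.

+0.717c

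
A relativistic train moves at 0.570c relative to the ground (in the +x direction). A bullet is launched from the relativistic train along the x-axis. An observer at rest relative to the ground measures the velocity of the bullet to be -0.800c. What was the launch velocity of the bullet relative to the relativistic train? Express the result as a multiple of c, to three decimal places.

-0.941c

Invert the composition law: u' = (u − v)/(1 − uv/c²).
u' = (-0.800 − 0.570) / (1 − (-0.800)(0.570)) = -1.3700/1.4560 = -0.9409.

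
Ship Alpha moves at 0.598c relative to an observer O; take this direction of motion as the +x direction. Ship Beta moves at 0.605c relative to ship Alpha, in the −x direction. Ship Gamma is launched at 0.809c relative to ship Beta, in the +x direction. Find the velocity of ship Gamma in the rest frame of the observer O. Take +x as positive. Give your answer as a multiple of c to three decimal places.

Apply u = (u' + v)/(1 + u'v/c²) successively, working outward toward the observer O.
Start: velocity of ship Alpha relative to the observer O = 0.5980c.
Compose with ship Beta (u' = -0.605 in ship Alpha frame): u_1 = (-0.605 + 0.598) / (1 + (-0.605)·0.598) = -0.0070/0.6382 = -0.0110.
Compose with ship Gamma (u' = 0.809 in ship Beta frame): u_2 = (0.809 + (-0.011)) / (1 + 0.809·(-0.011)) = 0.7980/0.9911 = 0.8052.

+0.805c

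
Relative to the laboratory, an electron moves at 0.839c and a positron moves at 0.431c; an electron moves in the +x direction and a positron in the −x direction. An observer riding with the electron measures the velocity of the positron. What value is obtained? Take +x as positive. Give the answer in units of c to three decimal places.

-0.933c

β_A = 0.839, β_B = -0.431.
Transform to A's frame with the inverse velocity-addition law: u' = (u − v)/(1 − uv/c²), taking u = β_B and v = β_A.
u' = (-0.431 − 0.839) / (1 − (0.839)(-0.431)) = -1.2700/1.3616 = -0.9327.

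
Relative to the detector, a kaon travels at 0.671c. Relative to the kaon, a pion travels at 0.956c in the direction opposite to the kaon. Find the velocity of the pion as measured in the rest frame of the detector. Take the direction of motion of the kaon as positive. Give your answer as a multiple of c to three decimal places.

With v = 0.671 and u' = -0.956 (in units of c),
u = (u' + v)/(1 + u'v/c²):
u = (-0.956 + 0.671) / (1 + (-0.956)·0.671) = -0.2850/0.3585 = -0.7949

-0.795c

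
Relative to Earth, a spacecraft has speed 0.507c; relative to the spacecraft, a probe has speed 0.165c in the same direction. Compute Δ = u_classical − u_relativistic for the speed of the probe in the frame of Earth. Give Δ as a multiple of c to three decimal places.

Δ = 0.052c

Galilean: u_cl = 0.165 + 0.507 = 0.6720.
Relativistic: u_rel = (0.165 + 0.507) / (1 + 0.165·0.507) = 0.6720/1.0837 = 0.6201.
Δ = 0.6720 − 0.6201 = 0.0519.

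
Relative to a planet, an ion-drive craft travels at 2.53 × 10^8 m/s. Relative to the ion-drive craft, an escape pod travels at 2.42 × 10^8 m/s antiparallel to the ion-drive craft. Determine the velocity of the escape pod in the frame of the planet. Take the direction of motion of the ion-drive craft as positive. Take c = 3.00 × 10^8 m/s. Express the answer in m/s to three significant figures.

+3.44 × 10^7 m/s

In units of c (dividing by 3.00 × 10^8 m/s): v = 0.843, u' = -0.807.
u = (u' + v)/(1 + u'v/c²):
u = (-0.807 + 0.843) / (1 + (-0.807)·0.843) = 0.0367/0.3197 = 0.1147
Converting back: u = 0.1147 × 3.00 × 10^8 m/s.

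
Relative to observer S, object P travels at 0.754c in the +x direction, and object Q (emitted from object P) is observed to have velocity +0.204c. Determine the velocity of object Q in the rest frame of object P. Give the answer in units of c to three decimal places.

-0.650c

Invert the composition law: u' = (u − v)/(1 − uv/c²).
u' = (0.204 − 0.754) / (1 − (0.204)(0.754)) = -0.5500/0.8462 = -0.6500.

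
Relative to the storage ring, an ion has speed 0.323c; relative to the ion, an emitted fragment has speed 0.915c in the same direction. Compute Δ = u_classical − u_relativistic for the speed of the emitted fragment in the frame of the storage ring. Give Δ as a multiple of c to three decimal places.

Galilean: u_cl = 0.915 + 0.323 = 1.2380.
Relativistic: u_rel = (0.915 + 0.323) / (1 + 0.915·0.323) = 1.2380/1.2955 = 0.9556.
Δ = 1.2380 − 0.9556 = 0.2824.
(The classical prediction exceeds c; the relativistic result does not.)

Δ = 0.282c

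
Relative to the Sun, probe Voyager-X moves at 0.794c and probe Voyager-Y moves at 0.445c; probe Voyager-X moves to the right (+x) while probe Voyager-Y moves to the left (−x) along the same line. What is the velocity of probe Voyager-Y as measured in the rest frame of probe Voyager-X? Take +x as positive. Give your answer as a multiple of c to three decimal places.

β_A = 0.794, β_B = -0.445.
Transform to A's frame with the inverse velocity-addition law: u' = (u − v)/(1 − uv/c²), taking u = β_B and v = β_A.
u' = (-0.445 − 0.794) / (1 − (0.794)(-0.445)) = -1.2390/1.3533 = -0.9155.

-0.916c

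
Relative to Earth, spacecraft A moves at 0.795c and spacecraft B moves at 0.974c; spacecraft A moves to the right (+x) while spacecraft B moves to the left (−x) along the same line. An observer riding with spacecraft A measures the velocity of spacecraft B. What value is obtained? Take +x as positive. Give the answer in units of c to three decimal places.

-0.997c

β_A = 0.795, β_B = -0.974.
Transform to A's frame with the inverse velocity-addition law: u' = (u − v)/(1 − uv/c²), taking u = β_B and v = β_A.
u' = (-0.974 − 0.795) / (1 − (0.795)(-0.974)) = -1.7690/1.7743 = -0.9970.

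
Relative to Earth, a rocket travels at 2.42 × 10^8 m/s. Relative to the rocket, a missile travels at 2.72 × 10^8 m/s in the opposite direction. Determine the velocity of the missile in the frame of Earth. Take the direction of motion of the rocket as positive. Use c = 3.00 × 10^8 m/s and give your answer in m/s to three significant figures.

In units of c (dividing by 3.00 × 10^8 m/s): v = 0.807, u' = -0.907.
u = (u' + v)/(1 + u'v/c²):
u = (-0.907 + 0.807) / (1 + (-0.907)·0.807) = -0.1000/0.2686 = -0.3723
(Galilean addition would give -0.100c.)
Converting back: u = -0.3723 × 3.00 × 10^8 m/s.

-1.12 × 10^8 m/s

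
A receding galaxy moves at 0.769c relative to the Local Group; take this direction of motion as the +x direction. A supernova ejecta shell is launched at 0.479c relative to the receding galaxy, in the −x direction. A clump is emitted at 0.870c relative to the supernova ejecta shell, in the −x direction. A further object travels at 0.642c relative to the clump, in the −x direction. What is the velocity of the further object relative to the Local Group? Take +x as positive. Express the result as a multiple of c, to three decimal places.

-0.921c

Apply u = (u' + v)/(1 + u'v/c²) successively, working outward toward the Local Group.
Start: velocity of the receding galaxy relative to the Local Group = 0.7690c.
Compose with the supernova ejecta shell (u' = -0.479 in the receding galaxy frame): u_1 = (-0.479 + 0.769) / (1 + (-0.479)·0.769) = 0.2900/0.6316 = 0.4591.
Compose with the clump (u' = -0.870 in the supernova ejecta shell frame): u_2 = (-0.870 + 0.459) / (1 + (-0.870)·0.459) = -0.4109/0.6006 = -0.6842.
Compose with the further object (u' = -0.642 in the clump frame): u_3 = (-0.642 + (-0.684)) / (1 + (-0.642)·(-0.684)) = -1.3262/1.4392 = -0.9214.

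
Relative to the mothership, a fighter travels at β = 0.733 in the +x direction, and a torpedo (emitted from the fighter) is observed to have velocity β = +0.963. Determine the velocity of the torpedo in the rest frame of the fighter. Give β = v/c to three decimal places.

Invert the composition law: u' = (u − v)/(1 − uv/c²).
u' = (0.963 − 0.733) / (1 − (0.963)(0.733)) = 0.2300/0.2941 = 0.7820.

β = +0.782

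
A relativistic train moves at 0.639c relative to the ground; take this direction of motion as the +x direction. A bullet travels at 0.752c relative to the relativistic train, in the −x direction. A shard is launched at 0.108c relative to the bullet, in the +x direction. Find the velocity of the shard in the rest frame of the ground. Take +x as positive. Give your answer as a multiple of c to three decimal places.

-0.112c

Apply u = (u' + v)/(1 + u'v/c²) successively, working outward toward the ground.
Start: velocity of the relativistic train relative to the ground = 0.6390c.
Compose with the bullet (u' = -0.752 in the relativistic train frame): u_1 = (-0.752 + 0.639) / (1 + (-0.752)·0.639) = -0.1130/0.5195 = -0.2175.
Compose with the shard (u' = 0.108 in the bullet frame): u_2 = (0.108 + (-0.218)) / (1 + 0.108·(-0.218)) = -0.1095/0.9765 = -0.1122.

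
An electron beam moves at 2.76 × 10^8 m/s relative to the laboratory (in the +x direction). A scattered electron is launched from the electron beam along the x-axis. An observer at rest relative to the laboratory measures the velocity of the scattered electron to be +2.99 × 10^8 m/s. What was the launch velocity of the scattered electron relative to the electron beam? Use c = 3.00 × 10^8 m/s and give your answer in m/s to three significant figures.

+2.77 × 10^8 m/s

v = 0.920c, u = 0.997c.
Invert the composition law: u' = (u − v)/(1 − uv/c²).
u' = (0.997 − 0.920) / (1 − (0.997)(0.920)) = 0.0767/0.0831 = 0.9230.
u' = 0.9230 × 3.00 × 10^8 m/s.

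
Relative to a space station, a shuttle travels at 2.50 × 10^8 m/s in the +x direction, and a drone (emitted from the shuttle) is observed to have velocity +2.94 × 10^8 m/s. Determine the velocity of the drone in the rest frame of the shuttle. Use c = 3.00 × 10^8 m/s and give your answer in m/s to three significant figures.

+2.40 × 10^8 m/s

v = 0.833c, u = 0.980c.
Invert the composition law: u' = (u − v)/(1 − uv/c²).
u' = (0.980 − 0.833) / (1 − (0.980)(0.833)) = 0.1467/0.1833 = 0.8000.
u' = 0.8000 × 3.00 × 10^8 m/s.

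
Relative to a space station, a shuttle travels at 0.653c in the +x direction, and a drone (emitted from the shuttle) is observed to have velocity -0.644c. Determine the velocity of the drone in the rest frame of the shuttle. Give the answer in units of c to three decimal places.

-0.913c

Invert the composition law: u' = (u − v)/(1 − uv/c²).
u' = (-0.644 − 0.653) / (1 − (-0.644)(0.653)) = -1.2970/1.4205 = -0.9130.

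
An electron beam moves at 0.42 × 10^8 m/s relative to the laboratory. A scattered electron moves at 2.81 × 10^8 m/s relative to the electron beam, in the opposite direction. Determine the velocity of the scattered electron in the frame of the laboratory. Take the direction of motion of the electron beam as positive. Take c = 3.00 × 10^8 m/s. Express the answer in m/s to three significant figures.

-2.75 × 10^8 m/s

In units of c (dividing by 3.00 × 10^8 m/s): v = 0.140, u' = -0.937.
u = (u' + v)/(1 + u'v/c²):
u = (-0.937 + 0.140) / (1 + (-0.937)·0.140) = -0.7967/0.8689 = -0.9169
(Galilean addition would give -0.797c.)
Converting back: u = -0.9169 × 3.00 × 10^8 m/s.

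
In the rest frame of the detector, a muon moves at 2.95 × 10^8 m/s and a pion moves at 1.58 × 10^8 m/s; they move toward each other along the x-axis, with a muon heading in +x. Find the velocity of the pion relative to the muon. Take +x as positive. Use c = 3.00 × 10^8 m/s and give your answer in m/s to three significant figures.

β_A = 0.983, β_B = -0.527 (dividing each by c = 3.00 × 10^8 m/s).
Transform to A's frame with the inverse velocity-addition law: u' = (u − v)/(1 − uv/c²), taking u = β_B and v = β_A.
u' = (-0.527 − 0.983) / (1 − (0.983)(-0.527)) = -1.5100/1.5179 = -0.9948.
u' = -0.9948 × 3.00 × 10^8 m/s.

-2.98 × 10^8 m/s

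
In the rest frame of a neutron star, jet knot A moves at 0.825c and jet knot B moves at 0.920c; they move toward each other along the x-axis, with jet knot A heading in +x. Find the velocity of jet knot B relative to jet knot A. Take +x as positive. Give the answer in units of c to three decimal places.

β_A = 0.825, β_B = -0.920.
Transform to A's frame with the inverse velocity-addition law: u' = (u − v)/(1 − uv/c²), taking u = β_B and v = β_A.
u' = (-0.920 − 0.825) / (1 − (0.825)(-0.920)) = -1.7450/1.7590 = -0.9920.

-0.992c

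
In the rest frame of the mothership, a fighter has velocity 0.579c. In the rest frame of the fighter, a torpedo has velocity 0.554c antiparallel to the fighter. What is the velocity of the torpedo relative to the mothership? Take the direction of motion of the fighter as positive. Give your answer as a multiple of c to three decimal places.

+0.037c

With v = 0.579 and u' = -0.554 (in units of c),
u = (u' + v)/(1 + u'v/c²):
u = (-0.554 + 0.579) / (1 + (-0.554)·0.579) = 0.0250/0.6792 = 0.0368
(Galilean addition would give +0.025c.)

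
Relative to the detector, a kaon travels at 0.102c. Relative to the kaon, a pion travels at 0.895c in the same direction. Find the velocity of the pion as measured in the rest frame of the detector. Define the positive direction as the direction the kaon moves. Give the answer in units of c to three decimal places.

With v = 0.102 and u' = 0.895 (in units of c),
u = (u' + v)/(1 + u'v/c²):
u = (0.895 + 0.102) / (1 + 0.895·0.102) = 0.9970/1.0913 = 0.9136

0.914c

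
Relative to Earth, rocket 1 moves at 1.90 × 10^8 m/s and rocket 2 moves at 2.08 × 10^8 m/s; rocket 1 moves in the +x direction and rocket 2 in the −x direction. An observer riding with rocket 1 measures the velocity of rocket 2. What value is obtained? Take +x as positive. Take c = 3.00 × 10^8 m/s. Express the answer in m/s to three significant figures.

-2.77 × 10^8 m/s

β_A = 0.633, β_B = -0.693 (dividing each by c = 3.00 × 10^8 m/s).
Transform to A's frame with the inverse velocity-addition law: u' = (u − v)/(1 − uv/c²), taking u = β_B and v = β_A.
u' = (-0.693 − 0.633) / (1 − (0.633)(-0.693)) = -1.3267/1.4391 = -0.9219.
u' = -0.9219 × 3.00 × 10^8 m/s.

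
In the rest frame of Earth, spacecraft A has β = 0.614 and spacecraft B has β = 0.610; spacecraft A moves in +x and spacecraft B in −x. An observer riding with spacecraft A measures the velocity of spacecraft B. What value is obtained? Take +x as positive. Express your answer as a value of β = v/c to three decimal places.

β_A = 0.614, β_B = -0.610.
Transform to A's frame with the inverse velocity-addition law: u' = (u − v)/(1 − uv/c²), taking u = β_B and v = β_A.
u' = (-0.610 − 0.614) / (1 − (0.614)(-0.610)) = -1.2240/1.3745 = -0.8905.

β = -0.890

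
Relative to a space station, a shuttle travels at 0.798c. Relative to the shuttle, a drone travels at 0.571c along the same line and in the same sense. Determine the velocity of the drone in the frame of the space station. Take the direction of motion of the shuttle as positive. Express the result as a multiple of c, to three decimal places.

With v = 0.798 and u' = 0.571 (in units of c),
u = (u' + v)/(1 + u'v/c²):
u = (0.571 + 0.798) / (1 + 0.571·0.798) = 1.3690/1.4557 = 0.9405

0.940c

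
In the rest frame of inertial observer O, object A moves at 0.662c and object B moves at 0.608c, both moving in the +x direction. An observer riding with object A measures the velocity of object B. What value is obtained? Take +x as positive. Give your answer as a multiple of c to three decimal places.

-0.090c

β_A = 0.662, β_B = 0.608.
Transform to A's frame with the inverse velocity-addition law: u' = (u − v)/(1 − uv/c²), taking u = β_B and v = β_A.
u' = (0.608 − 0.662) / (1 − (0.662)(0.608)) = -0.0540/0.5975 = -0.0904.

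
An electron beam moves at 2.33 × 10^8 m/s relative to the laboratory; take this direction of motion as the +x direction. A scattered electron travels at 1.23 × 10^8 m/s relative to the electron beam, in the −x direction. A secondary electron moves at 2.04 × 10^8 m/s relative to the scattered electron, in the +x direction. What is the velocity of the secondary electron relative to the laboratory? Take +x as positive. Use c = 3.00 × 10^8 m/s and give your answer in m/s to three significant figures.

Apply u = (u' + v)/(1 + u'v/c²) successively, working outward toward the laboratory.
(Dividing each given speed by c = 3.00 × 10^8 m/s to work in units of c.)
Start: velocity of the electron beam relative to the laboratory = 0.7767c.
Compose with the scattered electron (u' = -0.410 in the electron beam frame): u_1 = (-0.410 + 0.777) / (1 + (-0.410)·0.777) = 0.3667/0.6816 = 0.5380.
Compose with the secondary electron (u' = 0.680 in the scattered electron frame): u_2 = (0.680 + 0.538) / (1 + 0.680·0.538) = 1.2180/1.3658 = 0.8918.
So u = 0.8918 × 3.00 × 10^8 m/s.

+2.68 × 10^8 m/s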